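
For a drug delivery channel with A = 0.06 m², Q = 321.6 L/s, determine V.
Formula: Q = A V
Substituting knowns: 321.6 = 0.06·V·1000
Solving for V: V = (321.6/1000)/0.06 = 5.36 m/s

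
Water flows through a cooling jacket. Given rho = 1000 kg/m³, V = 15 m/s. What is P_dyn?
Formula: P_{dyn} = \frac{1}{2} \rho V^2
P_dyn = 0.5·1000·15²/1000 = 112.5 kPa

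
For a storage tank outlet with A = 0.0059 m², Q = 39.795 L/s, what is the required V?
Formula: Q = A V
Substituting knowns: 39.795 = 0.0059·V·1000
Solving for V: V = (39.795/1000)/0.0059 = 6.745 m/s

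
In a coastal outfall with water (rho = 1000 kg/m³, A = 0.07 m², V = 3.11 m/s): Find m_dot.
Formula: \dot{m} = \rho A V
m_dot = 1000·0.07·3.11 = 217.7 kg/s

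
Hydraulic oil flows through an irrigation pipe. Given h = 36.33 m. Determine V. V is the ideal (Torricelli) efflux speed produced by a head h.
Formula: V = \sqrt{2 g h}
V = √(2·9.81·36.33) = 26.7 m/s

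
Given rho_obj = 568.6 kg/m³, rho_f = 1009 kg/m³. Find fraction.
Formula: f_{sub} = \frac{\rho_{obj}}{\rho_f}
fraction = 568.6/1009 = 0.5635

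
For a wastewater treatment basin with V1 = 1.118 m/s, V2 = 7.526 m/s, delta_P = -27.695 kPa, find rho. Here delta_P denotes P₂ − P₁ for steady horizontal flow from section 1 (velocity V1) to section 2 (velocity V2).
Formula: \Delta P = \frac{1}{2} \rho (V_1^2 - V_2^2)
Substituting knowns: -27.695 = 0.5·rho·(1.118² − 7.526²)/1000
Solving for rho: rho = 2·(-27.695·1000)/(1.118² − 7.526²) = 1000 kg/m³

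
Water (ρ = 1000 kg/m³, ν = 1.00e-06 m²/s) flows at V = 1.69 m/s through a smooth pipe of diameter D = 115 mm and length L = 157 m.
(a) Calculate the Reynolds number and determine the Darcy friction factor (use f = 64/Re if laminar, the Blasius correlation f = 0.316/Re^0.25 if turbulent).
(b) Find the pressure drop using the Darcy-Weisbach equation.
(a) Re = V·D/ν = 1.69·0.115/1.00e-06 = 194350 → turbulent (Re > 4000); f = 0.316/Re^0.25 = 0.316/194350^0.25 = 0.01505 (Blasius is strictly valid for Re ≲ 1e5; used here as the smooth-pipe estimate the problem specifies)
(b) Darcy-Weisbach: ΔP = f·(L/D)·½ρV²/1000 = 0.01505·(157/0.115)·½·1000·1.69²/1000 = 29.34 kPa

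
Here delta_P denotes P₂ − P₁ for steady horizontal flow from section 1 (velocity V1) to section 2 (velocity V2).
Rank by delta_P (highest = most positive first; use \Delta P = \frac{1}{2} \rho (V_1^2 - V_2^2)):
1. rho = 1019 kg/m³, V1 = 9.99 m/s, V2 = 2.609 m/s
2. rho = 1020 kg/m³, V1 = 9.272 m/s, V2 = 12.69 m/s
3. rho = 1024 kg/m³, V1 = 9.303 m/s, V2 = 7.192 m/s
Case 1: delta_P = 47.38 kPa
Case 2: delta_P = -38.28 kPa
Case 3: delta_P = 17.83 kPa
Ranking (highest first): 1, 3, 2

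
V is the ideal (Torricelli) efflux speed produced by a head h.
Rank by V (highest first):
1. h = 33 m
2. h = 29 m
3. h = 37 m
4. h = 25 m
Case 1: V = 25.45 m/s
Case 2: V = 23.85 m/s
Case 3: V = 26.94 m/s
Case 4: V = 22.15 m/s
Ranking (highest first): 3, 1, 2, 4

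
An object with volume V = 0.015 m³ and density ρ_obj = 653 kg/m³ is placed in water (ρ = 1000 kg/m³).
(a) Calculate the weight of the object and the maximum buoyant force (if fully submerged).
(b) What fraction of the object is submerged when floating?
(a) W=rho_obj*g*V=653*9.81*0.015=96.1 N; F_B(max)=rho*g*V=1000*9.81*0.015=147.2 N
(b) Floating fraction=rho_obj/rho=653/1000=0.653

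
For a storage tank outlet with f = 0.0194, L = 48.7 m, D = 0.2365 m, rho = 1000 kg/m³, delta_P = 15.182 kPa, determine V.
Formula: \Delta P = f \frac{L}{D} \frac{\rho V^2}{2}
Substituting knowns: 15.182 = 0.0194·(48.7/0.2365)·0.5·1000·V²/1000
Solving for V: V = √((15.182·1000)/(0.0194·(48.7/0.2365)·0.5·1000)) = 2.757 m/s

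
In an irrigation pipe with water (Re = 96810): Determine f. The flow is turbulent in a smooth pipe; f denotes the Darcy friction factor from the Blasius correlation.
Formula: f = \frac{0.316}{Re^{0.25}}
f = 0.316/96810^0.25 = 0.01791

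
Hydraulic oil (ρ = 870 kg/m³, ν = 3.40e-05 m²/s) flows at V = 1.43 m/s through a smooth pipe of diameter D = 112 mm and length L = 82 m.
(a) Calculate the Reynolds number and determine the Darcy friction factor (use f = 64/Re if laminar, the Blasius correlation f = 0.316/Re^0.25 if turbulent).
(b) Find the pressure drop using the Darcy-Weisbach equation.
(a) Re = V·D/ν = 1.43·0.112/3.40e-05 = 4710.6 → turbulent (Re > 4000); f = 0.316/Re^0.25 = 0.316/4710.6^0.25 = 0.038143
(b) Darcy-Weisbach: ΔP = f·(L/D)·½ρV²/1000 = 0.038143·(82/0.112)·½·870·1.43²/1000 = 24.84 kPa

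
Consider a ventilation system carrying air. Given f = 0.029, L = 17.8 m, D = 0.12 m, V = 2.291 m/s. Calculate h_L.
Formula: h_L = f \frac{L}{D} \frac{V^2}{2g}
h_L = 0.029·(17.8/0.12)·2.291²/(2·9.81) = 1.151 m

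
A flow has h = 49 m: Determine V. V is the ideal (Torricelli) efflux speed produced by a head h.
Formula: V = \sqrt{2 g h}
V = √(2·9.81·49) = 31.01 m/s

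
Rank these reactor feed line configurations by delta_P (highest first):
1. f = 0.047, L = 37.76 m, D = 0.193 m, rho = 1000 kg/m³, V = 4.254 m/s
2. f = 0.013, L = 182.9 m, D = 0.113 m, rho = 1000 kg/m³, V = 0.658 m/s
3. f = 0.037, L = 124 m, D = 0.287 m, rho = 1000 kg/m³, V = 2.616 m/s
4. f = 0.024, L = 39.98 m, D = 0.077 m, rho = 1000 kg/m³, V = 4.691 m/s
Case 1: delta_P = 83.2 kPa
Case 2: delta_P = 4.555 kPa
Case 3: delta_P = 54.7 kPa
Case 4: delta_P = 137.1 kPa
Ranking (highest first): 4, 1, 3, 2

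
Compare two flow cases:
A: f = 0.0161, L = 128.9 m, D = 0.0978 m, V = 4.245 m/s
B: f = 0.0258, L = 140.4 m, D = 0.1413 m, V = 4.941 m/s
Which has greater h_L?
h_L(A) = 19.49 m, h_L(B) = 31.9 m. Answer: B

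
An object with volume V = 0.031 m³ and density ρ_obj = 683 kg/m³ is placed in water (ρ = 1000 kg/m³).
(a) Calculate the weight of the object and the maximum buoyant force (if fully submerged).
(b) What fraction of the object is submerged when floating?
(a) W=rho_obj*g*V=683*9.81*0.031=207.7 N; F_B(max)=rho*g*V=1000*9.81*0.031=304.1 N
(b) Floating fraction=rho_obj/rho=683/1000=0.683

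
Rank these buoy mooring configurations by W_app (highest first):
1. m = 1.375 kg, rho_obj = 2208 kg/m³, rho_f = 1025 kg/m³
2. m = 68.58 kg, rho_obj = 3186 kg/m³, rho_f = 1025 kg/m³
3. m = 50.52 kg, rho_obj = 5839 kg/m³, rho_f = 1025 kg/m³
Case 1: W_app = 7.227 N
Case 2: W_app = 456.3 N
Case 3: W_app = 408.6 N
Ranking (highest first): 2, 3, 1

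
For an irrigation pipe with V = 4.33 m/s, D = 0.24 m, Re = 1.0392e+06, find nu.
Formula: Re = \frac{V D}{\nu}
Substituting knowns: 1.0392e+06 = 4.33·0.24/nu
Solving for nu: nu = 4.33·0.24/1.0392e+06 = 1.000e-06 m²/s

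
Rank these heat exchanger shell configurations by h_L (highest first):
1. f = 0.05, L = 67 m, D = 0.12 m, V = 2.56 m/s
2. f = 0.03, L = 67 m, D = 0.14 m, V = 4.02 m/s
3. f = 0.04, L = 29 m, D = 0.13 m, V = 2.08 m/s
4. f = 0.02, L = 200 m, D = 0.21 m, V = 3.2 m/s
Case 1: h_L = 9.325 m
Case 2: h_L = 11.83 m
Case 3: h_L = 1.968 m
Case 4: h_L = 9.941 m
Ranking (highest first): 2, 4, 1, 3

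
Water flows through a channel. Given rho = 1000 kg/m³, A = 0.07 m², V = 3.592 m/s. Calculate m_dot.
Formula: \dot{m} = \rho A V
m_dot = 1000·0.07·3.592 = 251.4 kg/s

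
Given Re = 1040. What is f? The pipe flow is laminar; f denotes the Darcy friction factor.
Formula: f = \frac{64}{Re}
f = 64/1040 = 0.06154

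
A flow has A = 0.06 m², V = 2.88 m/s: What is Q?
Formula: Q = A V
Q = 0.06·2.88·1000 = 172.8 L/s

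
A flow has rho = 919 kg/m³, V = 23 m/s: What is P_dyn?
Formula: P_{dyn} = \frac{1}{2} \rho V^2
P_dyn = 0.5·919·23²/1000 = 243.1 kPa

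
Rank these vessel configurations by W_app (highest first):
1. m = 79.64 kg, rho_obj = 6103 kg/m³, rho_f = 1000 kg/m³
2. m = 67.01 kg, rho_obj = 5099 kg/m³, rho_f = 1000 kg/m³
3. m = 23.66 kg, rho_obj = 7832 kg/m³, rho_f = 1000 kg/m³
Case 1: W_app = 653.3 N
Case 2: W_app = 528.4 N
Case 3: W_app = 202.5 N
Ranking (highest first): 1, 2, 3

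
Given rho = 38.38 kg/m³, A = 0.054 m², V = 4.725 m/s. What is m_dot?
Formula: \dot{m} = \rho A V
m_dot = 38.38·0.054·4.725 = 9.793 kg/s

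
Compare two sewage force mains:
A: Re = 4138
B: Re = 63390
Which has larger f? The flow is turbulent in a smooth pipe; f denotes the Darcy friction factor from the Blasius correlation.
f(A) = 0.0394, f(B) = 0.01992. Answer: A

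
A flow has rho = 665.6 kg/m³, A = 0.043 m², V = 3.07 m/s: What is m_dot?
Formula: \dot{m} = \rho A V
m_dot = 665.6·0.043·3.07 = 87.87 kg/s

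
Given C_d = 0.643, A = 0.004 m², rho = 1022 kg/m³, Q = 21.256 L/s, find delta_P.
Formula: Q = C_d A \sqrt{\frac{2 \Delta P}{\rho}}
Substituting knowns: 21.256 = 0.643·0.004·√(2·(delta_P·1000)/1022)·1000
Solving for delta_P: delta_P = ((21.256/1000)/(0.643·0.004))²·1022/2/1000 = 34.9 kPa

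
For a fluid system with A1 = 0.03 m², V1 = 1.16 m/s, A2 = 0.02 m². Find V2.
Formula: V_2 = \frac{A_1 V_1}{A_2}
V2 = 0.03·1.16/0.02 = 1.74 m/s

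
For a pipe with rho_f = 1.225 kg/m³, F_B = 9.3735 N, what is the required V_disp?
Formula: F_B = \rho_f g V_{disp}
Substituting knowns: 9.3735 = 1.225·9.81·V_disp
Solving for V_disp: V_disp = 9.3735/(1.225·9.81) = 0.78 m³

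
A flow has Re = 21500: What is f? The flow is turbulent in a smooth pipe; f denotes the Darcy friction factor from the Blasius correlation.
Formula: f = \frac{0.316}{Re^{0.25}}
f = 0.316/21500^0.25 = 0.0261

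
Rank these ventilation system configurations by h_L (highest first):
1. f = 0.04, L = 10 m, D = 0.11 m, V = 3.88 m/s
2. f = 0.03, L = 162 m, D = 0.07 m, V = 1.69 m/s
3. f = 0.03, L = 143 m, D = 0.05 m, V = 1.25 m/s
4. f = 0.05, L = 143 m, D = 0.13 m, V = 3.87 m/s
Case 1: h_L = 2.79 m
Case 2: h_L = 10.11 m
Case 3: h_L = 6.833 m
Case 4: h_L = 41.98 m
Ranking (highest first): 4, 2, 3, 1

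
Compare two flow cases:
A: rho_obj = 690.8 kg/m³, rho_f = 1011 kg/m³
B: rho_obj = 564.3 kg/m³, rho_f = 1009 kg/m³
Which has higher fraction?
fraction(A) = 0.6833, fraction(B) = 0.5593. Answer: A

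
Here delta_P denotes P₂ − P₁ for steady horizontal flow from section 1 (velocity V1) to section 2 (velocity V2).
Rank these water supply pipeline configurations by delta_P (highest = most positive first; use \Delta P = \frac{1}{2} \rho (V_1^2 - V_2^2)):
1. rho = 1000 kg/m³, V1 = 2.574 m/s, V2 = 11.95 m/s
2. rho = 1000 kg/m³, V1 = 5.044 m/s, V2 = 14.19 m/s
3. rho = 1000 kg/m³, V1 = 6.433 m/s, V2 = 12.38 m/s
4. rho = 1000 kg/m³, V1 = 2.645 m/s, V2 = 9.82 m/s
Case 1: delta_P = -68.09 kPa
Case 2: delta_P = -87.96 kPa
Case 3: delta_P = -55.94 kPa
Case 4: delta_P = -44.72 kPa
Ranking (highest first): 4, 3, 1, 2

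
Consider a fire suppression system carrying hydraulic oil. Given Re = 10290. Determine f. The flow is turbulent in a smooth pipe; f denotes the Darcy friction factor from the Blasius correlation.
Formula: f = \frac{0.316}{Re^{0.25}}
f = 0.316/10290^0.25 = 0.03137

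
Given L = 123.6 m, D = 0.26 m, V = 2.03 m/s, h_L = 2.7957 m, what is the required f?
Formula: h_L = f \frac{L}{D} \frac{V^2}{2g}
Substituting knowns: 2.7957 = f·(123.6/0.26)·2.03²/(2·9.81)
Solving for f: f = 2.7957·2·9.81/((123.6/0.26)·2.03²) = 0.028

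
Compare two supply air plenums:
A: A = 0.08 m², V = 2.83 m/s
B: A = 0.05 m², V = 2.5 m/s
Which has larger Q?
Q(A) = 226.4 L/s, Q(B) = 125 L/s. Answer: A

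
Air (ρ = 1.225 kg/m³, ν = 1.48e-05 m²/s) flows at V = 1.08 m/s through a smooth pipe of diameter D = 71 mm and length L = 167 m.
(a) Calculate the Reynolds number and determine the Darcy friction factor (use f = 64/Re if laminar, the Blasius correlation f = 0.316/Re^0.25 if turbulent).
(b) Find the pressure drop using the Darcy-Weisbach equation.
(a) Re = V·D/ν = 1.08·0.071/1.48e-05 = 5181.1 → turbulent (Re > 4000); f = 0.316/Re^0.25 = 0.316/5181.1^0.25 = 0.037246
(b) Darcy-Weisbach: ΔP = f·(L/D)·½ρV²/1000 = 0.037246·(167/0.071)·½·1.225·1.08²/1000 = 0.06259 kPa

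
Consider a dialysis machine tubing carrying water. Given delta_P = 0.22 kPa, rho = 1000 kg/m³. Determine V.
Formula: V = \sqrt{\frac{2 \Delta P}{\rho}}
V = √(2·(0.22·1000)/1000) = 0.6633 m/s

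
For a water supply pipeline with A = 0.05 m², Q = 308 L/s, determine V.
Formula: Q = A V
Substituting knowns: 308 = 0.05·V·1000
Solving for V: V = (308/1000)/0.05 = 6.16 m/s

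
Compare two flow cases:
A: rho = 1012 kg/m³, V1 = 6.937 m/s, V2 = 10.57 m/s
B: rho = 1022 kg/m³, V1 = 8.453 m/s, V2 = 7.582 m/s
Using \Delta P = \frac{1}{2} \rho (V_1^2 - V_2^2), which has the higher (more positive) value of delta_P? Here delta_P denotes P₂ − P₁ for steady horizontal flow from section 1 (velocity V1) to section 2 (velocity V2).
delta_P(A) = -32.18 kPa, delta_P(B) = 7.137 kPa. Answer: B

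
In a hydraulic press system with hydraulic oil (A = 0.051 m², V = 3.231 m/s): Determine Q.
Formula: Q = A V
Q = 0.051·3.231·1000 = 164.8 L/s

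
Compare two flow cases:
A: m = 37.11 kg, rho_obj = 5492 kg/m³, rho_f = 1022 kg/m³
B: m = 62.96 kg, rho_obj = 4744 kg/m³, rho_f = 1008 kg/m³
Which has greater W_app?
W_app(A) = 296.3 N, W_app(B) = 486.4 N. Answer: B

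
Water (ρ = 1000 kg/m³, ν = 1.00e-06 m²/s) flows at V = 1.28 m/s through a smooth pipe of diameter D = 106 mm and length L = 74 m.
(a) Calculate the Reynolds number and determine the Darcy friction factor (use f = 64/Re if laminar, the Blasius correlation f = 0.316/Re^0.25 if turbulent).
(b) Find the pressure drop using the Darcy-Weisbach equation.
(a) Re = V·D/ν = 1.28·0.106/1.00e-06 = 135680 → turbulent (Re > 4000); f = 0.316/Re^0.25 = 0.316/135680^0.25 = 0.016465 (Blasius is strictly valid for Re ≲ 1e5; used here as the smooth-pipe estimate the problem specifies)
(b) Darcy-Weisbach: ΔP = f·(L/D)·½ρV²/1000 = 0.016465·(74/0.106)·½·1000·1.28²/1000 = 9.416 kPa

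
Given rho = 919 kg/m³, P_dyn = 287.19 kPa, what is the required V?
Formula: P_{dyn} = \frac{1}{2} \rho V^2
Substituting knowns: 287.19 = 0.5·919·V²/1000
Solving for V: V = √(2·(287.19·1000)/919) = 25 m/s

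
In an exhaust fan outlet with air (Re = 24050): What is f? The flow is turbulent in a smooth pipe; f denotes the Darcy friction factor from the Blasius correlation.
Formula: f = \frac{0.316}{Re^{0.25}}
f = 0.316/24050^0.25 = 0.02538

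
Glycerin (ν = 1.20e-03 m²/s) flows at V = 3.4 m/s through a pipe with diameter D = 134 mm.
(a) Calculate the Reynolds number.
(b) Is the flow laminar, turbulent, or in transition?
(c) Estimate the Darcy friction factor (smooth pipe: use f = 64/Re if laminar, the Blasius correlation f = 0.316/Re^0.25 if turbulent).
(a) Re = V·D/ν = 3.4·0.134/1.20e-03 = 379.67
(b) Flow regime: laminar (Re < 2300)
(c) Friction factor: f = 64/Re = 64/379.67 = 0.1686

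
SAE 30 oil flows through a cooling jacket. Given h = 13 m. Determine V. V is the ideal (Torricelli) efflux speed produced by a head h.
Formula: V = \sqrt{2 g h}
V = √(2·9.81·13) = 15.97 m/s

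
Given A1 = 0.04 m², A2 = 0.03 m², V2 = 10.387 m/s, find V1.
Formula: V_2 = \frac{A_1 V_1}{A_2}
Substituting knowns: 10.387 = 0.04·V1/0.03
Solving for V1: V1 = 10.387·0.03/0.04 = 7.79 m/s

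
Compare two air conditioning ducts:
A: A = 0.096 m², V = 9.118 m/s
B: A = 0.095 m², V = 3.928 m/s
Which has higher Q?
Q(A) = 875.3 L/s, Q(B) = 373.2 L/s. Answer: A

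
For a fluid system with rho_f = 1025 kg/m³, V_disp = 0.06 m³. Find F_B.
Formula: F_B = \rho_f g V_{disp}
F_B = 1025·9.81·0.06 = 603.3 N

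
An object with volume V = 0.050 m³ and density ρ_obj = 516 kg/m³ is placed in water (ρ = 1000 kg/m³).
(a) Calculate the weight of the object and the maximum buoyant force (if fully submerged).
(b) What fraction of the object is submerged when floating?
(a) W=rho_obj*g*V=516*9.81*0.050=253.1 N; F_B(max)=rho*g*V=1000*9.81*0.050=490.5 N
(b) Floating fraction=rho_obj/rho=516/1000=0.516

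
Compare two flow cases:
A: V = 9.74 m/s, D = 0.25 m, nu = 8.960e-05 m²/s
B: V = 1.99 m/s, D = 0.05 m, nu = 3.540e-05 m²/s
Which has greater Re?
Re(A) = 27176, Re(B) = 2811. Answer: A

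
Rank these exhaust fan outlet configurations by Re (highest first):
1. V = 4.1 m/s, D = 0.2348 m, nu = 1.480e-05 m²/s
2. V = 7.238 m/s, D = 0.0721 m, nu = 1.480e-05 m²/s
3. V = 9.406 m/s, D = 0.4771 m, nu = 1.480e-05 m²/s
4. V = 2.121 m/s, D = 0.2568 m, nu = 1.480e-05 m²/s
Case 1: Re = 65046
Case 2: Re = 35261
Case 3: Re = 303216
Case 4: Re = 36802
Ranking (highest first): 3, 1, 4, 2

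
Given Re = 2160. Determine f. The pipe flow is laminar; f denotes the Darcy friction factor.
Formula: f = \frac{64}{Re}
f = 64/2160 = 0.02963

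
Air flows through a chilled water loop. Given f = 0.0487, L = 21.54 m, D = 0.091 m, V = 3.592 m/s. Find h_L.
Formula: h_L = f \frac{L}{D} \frac{V^2}{2g}
h_L = 0.0487·(21.54/0.091)·3.592²/(2·9.81) = 7.581 m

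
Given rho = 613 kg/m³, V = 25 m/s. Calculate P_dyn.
Formula: P_{dyn} = \frac{1}{2} \rho V^2
P_dyn = 0.5·613·25²/1000 = 191.6 kPa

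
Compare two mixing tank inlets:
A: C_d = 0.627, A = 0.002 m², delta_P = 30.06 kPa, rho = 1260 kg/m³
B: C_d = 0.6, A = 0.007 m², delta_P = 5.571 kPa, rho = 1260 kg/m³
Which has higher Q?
Q(A) = 8.662 L/s, Q(B) = 12.49 L/s. Answer: B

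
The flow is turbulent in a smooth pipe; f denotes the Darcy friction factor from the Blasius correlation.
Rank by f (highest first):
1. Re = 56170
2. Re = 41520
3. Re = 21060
Case 1: f = 0.02053
Case 2: f = 0.02214
Case 3: f = 0.02623
Ranking (highest first): 3, 2, 1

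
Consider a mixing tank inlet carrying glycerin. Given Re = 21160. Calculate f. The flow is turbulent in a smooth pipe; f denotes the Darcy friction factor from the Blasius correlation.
Formula: f = \frac{0.316}{Re^{0.25}}
f = 0.316/21160^0.25 = 0.0262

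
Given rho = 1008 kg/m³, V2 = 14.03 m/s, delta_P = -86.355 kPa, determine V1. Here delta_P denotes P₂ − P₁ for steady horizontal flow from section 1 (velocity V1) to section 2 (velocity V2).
Formula: \Delta P = \frac{1}{2} \rho (V_1^2 - V_2^2)
Substituting knowns: -86.355 = 0.5·1008·(V1² − 14.03²)/1000
Solving for V1: V1 = √(14.03² + 2·(-86.355·1000)/1008) = 5.05 m/s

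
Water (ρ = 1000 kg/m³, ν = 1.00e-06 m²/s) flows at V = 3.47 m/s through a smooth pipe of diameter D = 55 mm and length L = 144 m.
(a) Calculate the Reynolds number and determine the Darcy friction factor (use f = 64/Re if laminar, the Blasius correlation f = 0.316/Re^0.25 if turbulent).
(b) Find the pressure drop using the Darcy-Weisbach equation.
(a) Re = V·D/ν = 3.47·0.055/1.00e-06 = 190850 → turbulent (Re > 4000); f = 0.316/Re^0.25 = 0.316/190850^0.25 = 0.015119 (Blasius is strictly valid for Re ≲ 1e5; used here as the smooth-pipe estimate the problem specifies)
(b) Darcy-Weisbach: ΔP = f·(L/D)·½ρV²/1000 = 0.015119·(144/0.055)·½·1000·3.47²/1000 = 238.3 kPa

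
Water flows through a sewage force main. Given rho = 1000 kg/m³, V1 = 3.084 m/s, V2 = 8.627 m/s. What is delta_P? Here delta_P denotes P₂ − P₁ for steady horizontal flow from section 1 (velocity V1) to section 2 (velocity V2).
Formula: \Delta P = \frac{1}{2} \rho (V_1^2 - V_2^2)
delta_P = 0.5·1000·(3.084² − 8.627²)/1000 = -32.46 kPa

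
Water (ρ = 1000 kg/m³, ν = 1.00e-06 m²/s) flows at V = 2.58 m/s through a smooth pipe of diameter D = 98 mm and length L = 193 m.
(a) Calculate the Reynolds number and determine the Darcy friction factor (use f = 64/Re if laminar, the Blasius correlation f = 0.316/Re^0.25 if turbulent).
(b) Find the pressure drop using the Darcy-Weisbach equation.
(a) Re = V·D/ν = 2.58·0.098/1.00e-06 = 252840 → turbulent (Re > 4000); f = 0.316/Re^0.25 = 0.316/252840^0.25 = 0.014092 (Blasius is strictly valid for Re ≲ 1e5; used here as the smooth-pipe estimate the problem specifies)
(b) Darcy-Weisbach: ΔP = f·(L/D)·½ρV²/1000 = 0.014092·(193/0.098)·½·1000·2.58²/1000 = 92.37 kPa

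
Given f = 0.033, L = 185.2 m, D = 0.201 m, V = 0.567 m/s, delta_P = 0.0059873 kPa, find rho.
Formula: \Delta P = f \frac{L}{D} \frac{\rho V^2}{2}
Substituting knowns: 0.0059873 = 0.033·(185.2/0.201)·0.5·rho·0.567²/1000
Solving for rho: rho = (0.0059873·1000)/(0.033·(185.2/0.201)·0.5·0.567²) = 1.225 kg/m³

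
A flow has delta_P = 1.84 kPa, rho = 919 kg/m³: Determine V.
Formula: V = \sqrt{\frac{2 \Delta P}{\rho}}
V = √(2·(1.84·1000)/919) = 2.001 m/s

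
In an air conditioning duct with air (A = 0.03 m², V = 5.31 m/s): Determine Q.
Formula: Q = A V
Q = 0.03·5.31·1000 = 159.3 L/s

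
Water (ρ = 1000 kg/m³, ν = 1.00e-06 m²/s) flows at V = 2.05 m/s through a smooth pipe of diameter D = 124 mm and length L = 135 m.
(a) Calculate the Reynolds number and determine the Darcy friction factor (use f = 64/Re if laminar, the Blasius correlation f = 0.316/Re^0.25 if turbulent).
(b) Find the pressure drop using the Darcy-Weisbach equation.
(a) Re = V·D/ν = 2.05·0.124/1.00e-06 = 254200 → turbulent (Re > 4000); f = 0.316/Re^0.25 = 0.316/254200^0.25 = 0.014073 (Blasius is strictly valid for Re ≲ 1e5; used here as the smooth-pipe estimate the problem specifies)
(b) Darcy-Weisbach: ΔP = f·(L/D)·½ρV²/1000 = 0.014073·(135/0.124)·½·1000·2.05²/1000 = 32.19 kPa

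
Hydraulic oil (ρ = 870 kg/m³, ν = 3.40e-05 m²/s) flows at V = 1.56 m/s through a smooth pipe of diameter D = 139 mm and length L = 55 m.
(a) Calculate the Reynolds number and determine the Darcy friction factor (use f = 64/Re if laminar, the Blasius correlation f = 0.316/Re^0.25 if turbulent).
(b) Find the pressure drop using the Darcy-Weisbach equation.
(a) Re = V·D/ν = 1.56·0.139/3.40e-05 = 6377.6 → turbulent (Re > 4000); f = 0.316/Re^0.25 = 0.316/6377.6^0.25 = 0.035361
(b) Darcy-Weisbach: ΔP = f·(L/D)·½ρV²/1000 = 0.035361·(55/0.139)·½·870·1.56²/1000 = 14.81 kPa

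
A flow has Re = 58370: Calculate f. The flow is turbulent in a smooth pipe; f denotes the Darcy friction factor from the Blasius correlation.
Formula: f = \frac{0.316}{Re^{0.25}}
f = 0.316/58370^0.25 = 0.02033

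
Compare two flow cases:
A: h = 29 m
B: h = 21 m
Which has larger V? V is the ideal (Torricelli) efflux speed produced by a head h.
V(A) = 23.85 m/s, V(B) = 20.3 m/s. Answer: A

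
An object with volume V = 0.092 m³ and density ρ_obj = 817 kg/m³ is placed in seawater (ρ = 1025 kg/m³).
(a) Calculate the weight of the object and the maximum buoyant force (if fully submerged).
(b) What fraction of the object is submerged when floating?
(a) W=rho_obj*g*V=817*9.81*0.092=737.4 N; F_B(max)=rho*g*V=1025*9.81*0.092=925.1 N
(b) Floating fraction=rho_obj/rho=817/1025=0.797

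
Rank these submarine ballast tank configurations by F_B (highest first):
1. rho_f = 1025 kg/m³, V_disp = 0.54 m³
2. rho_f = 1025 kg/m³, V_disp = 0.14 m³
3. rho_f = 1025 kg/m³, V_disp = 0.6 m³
Case 1: F_B = 5430 N
Case 2: F_B = 1408 N
Case 3: F_B = 6033 N
Ranking (highest first): 3, 1, 2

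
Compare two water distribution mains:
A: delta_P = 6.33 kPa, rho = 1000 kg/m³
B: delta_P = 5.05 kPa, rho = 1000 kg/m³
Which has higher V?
V(A) = 3.558 m/s, V(B) = 3.178 m/s. Answer: A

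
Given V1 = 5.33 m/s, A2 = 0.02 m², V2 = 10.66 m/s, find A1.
Formula: V_2 = \frac{A_1 V_1}{A_2}
Substituting knowns: 10.66 = A1·5.33/0.02
Solving for A1: A1 = 10.66·0.02/5.33 = 0.04 m²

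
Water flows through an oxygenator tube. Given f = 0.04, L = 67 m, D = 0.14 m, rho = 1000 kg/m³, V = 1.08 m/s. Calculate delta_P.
Formula: \Delta P = f \frac{L}{D} \frac{\rho V^2}{2}
delta_P = 0.04·(67/0.14)·0.5·1000·1.08²/1000 = 11.16 kPa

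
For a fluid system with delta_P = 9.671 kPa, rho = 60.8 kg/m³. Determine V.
Formula: V = \sqrt{\frac{2 \Delta P}{\rho}}
V = √(2·(9.671·1000)/60.8) = 17.84 m/s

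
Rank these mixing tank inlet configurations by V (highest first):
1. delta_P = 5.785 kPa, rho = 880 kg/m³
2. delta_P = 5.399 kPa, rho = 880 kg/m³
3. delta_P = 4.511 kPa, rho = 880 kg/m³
Case 1: V = 3.626 m/s
Case 2: V = 3.503 m/s
Case 3: V = 3.202 m/s
Ranking (highest first): 1, 2, 3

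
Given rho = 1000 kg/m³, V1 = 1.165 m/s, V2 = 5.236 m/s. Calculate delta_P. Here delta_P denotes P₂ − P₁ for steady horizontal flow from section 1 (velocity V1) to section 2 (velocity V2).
Formula: \Delta P = \frac{1}{2} \rho (V_1^2 - V_2^2)
delta_P = 0.5·1000·(1.165² − 5.236²)/1000 = -13.03 kPa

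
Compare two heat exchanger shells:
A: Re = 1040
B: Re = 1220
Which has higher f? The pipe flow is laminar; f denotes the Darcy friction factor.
f(A) = 0.06154, f(B) = 0.05246. Answer: A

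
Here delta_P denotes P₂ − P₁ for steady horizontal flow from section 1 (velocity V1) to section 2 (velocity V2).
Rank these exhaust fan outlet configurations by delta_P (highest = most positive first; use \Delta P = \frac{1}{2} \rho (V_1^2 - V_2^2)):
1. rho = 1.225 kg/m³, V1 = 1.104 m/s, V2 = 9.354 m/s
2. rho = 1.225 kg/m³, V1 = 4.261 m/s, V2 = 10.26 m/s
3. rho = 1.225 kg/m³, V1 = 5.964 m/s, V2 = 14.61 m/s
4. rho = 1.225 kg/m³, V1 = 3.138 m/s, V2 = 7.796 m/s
Case 1: delta_P = -0.05285 kPa
Case 2: delta_P = -0.05336 kPa
Case 3: delta_P = -0.109 kPa
Case 4: delta_P = -0.03119 kPa
Ranking (highest first): 4, 1, 2, 3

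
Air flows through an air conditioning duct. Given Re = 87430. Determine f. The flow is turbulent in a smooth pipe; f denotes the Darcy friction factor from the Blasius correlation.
Formula: f = \frac{0.316}{Re^{0.25}}
f = 0.316/87430^0.25 = 0.01838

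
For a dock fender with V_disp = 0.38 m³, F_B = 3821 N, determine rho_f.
Formula: F_B = \rho_f g V_{disp}
Substituting knowns: 3821 = rho_f·9.81·0.38
Solving for rho_f: rho_f = 3821/(9.81·0.38) = 1025 kg/m³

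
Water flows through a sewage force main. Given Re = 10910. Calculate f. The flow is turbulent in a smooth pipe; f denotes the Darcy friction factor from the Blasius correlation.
Formula: f = \frac{0.316}{Re^{0.25}}
f = 0.316/10910^0.25 = 0.03092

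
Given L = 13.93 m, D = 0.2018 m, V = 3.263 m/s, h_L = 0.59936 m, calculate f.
Formula: h_L = f \frac{L}{D} \frac{V^2}{2g}
Substituting knowns: 0.59936 = f·(13.93/0.2018)·3.263²/(2·9.81)
Solving for f: f = 0.59936·2·9.81/((13.93/0.2018)·3.263²) = 0.016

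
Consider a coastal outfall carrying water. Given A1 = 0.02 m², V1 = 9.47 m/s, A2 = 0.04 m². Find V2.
Formula: V_2 = \frac{A_1 V_1}{A_2}
V2 = 0.02·9.47/0.04 = 4.735 m/s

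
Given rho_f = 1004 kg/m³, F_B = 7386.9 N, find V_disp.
Formula: F_B = \rho_f g V_{disp}
Substituting knowns: 7386.9 = 1004·9.81·V_disp
Solving for V_disp: V_disp = 7386.9/(1004·9.81) = 0.75 m³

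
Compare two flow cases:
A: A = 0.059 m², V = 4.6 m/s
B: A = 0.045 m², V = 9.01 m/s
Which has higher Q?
Q(A) = 271.4 L/s, Q(B) = 405.4 L/s. Answer: B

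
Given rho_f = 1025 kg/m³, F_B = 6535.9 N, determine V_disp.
Formula: F_B = \rho_f g V_{disp}
Substituting knowns: 6535.9 = 1025·9.81·V_disp
Solving for V_disp: V_disp = 6535.9/(1025·9.81) = 0.65 m³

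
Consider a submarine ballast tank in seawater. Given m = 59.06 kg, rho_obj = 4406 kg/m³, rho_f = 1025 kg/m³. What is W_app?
Formula: W_{app} = mg\left(1 - \frac{\rho_f}{\rho_{obj}}\right)
W_app = 59.06·9.81·(1 − 1025/4406) = 444.6 N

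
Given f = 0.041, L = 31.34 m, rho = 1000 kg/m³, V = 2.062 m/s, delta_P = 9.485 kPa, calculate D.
Formula: \Delta P = f \frac{L}{D} \frac{\rho V^2}{2}
Substituting knowns: 9.485 = 0.041·(31.34/D)·0.5·1000·2.062²/1000
Solving for D: D = 0.041·31.34·0.5·1000·2.062²/(9.485·1000) = 0.288 m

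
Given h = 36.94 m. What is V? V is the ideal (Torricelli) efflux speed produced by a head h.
Formula: V = \sqrt{2 g h}
V = √(2·9.81·36.94) = 26.92 m/s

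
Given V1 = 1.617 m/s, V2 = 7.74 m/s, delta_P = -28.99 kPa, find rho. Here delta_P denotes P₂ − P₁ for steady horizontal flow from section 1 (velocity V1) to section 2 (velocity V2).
Formula: \Delta P = \frac{1}{2} \rho (V_1^2 - V_2^2)
Substituting knowns: -28.99 = 0.5·rho·(1.617² − 7.74²)/1000
Solving for rho: rho = 2·(-28.99·1000)/(1.617² − 7.74²) = 1012 kg/m³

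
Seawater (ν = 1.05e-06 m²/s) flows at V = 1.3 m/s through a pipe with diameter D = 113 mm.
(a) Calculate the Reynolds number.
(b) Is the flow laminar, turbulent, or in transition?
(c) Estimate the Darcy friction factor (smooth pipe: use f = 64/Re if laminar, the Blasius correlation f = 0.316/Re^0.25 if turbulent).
(a) Re = V·D/ν = 1.3·0.113/1.05e-06 = 139900
(b) Flow regime: turbulent (Re > 4000)
(c) Friction factor: f = 0.316/Re^0.25 = 0.316/139900^0.25 = 0.01634 (Blasius is strictly valid for Re ≲ 1e5; used here as the smooth-pipe estimate the problem specifies)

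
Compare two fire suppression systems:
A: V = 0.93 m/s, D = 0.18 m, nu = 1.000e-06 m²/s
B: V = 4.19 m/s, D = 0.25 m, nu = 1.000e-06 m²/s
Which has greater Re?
Re(A) = 167400, Re(B) = 1.048e+06. Answer: B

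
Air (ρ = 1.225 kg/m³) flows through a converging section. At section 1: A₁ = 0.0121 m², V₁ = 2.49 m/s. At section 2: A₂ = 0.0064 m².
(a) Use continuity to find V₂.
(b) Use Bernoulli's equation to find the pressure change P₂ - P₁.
(a) Continuity: A₁V₁=A₂V₂ -> V₂=A₁V₁/A₂=0.0121*2.49/0.0064=4.71 m/s
(b) Bernoulli: P₂-P₁=0.5*rho*(V₁^2-V₂^2)/1000=0.5*1.225*(2.49^2-4.71^2)/1000=-0.00979 kPa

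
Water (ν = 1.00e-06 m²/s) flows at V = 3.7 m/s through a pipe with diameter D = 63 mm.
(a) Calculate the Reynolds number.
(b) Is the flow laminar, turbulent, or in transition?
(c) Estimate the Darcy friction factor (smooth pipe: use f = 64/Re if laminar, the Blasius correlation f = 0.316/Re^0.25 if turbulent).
(a) Re = V·D/ν = 3.7·0.063/1.00e-06 = 233100
(b) Flow regime: turbulent (Re > 4000)
(c) Friction factor: f = 0.316/Re^0.25 = 0.316/233100^0.25 = 0.01438 (Blasius is strictly valid for Re ≲ 1e5; used here as the smooth-pipe estimate the problem specifies)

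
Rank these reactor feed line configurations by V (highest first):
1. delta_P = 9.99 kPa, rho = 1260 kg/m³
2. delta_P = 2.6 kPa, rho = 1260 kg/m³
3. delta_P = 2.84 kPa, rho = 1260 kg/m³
Case 1: V = 3.982 m/s
Case 2: V = 2.031 m/s
Case 3: V = 2.123 m/s
Ranking (highest first): 1, 3, 2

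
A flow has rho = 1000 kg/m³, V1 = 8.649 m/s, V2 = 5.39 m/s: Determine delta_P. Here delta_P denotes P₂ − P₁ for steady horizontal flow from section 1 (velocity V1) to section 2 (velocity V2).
Formula: \Delta P = \frac{1}{2} \rho (V_1^2 - V_2^2)
delta_P = 0.5·1000·(8.649² − 5.39²)/1000 = 22.88 kPa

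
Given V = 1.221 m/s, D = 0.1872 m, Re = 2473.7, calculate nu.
Formula: Re = \frac{V D}{\nu}
Substituting knowns: 2473.7 = 1.221·0.1872/nu
Solving for nu: nu = 1.221·0.1872/2473.7 = 9.240e-05 m²/s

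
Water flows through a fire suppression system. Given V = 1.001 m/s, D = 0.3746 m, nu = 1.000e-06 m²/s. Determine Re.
Formula: Re = \frac{V D}{\nu}
Re = 1.001·0.3746/1.000e-06 = 374975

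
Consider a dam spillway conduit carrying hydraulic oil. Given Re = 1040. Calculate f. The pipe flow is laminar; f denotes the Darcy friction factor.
Formula: f = \frac{64}{Re}
f = 64/1040 = 0.06154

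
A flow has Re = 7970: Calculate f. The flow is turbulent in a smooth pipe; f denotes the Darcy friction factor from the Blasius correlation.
Formula: f = \frac{0.316}{Re^{0.25}}
f = 0.316/7970^0.25 = 0.03344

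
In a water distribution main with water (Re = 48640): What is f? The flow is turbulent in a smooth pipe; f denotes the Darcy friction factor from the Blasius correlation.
Formula: f = \frac{0.316}{Re^{0.25}}
f = 0.316/48640^0.25 = 0.02128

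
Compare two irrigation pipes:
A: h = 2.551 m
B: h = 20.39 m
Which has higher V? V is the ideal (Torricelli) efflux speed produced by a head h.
V(A) = 7.075 m/s, V(B) = 20 m/s. Answer: B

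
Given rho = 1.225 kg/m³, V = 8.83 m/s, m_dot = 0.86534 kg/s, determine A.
Formula: \dot{m} = \rho A V
Substituting knowns: 0.86534 = 1.225·A·8.83
Solving for A: A = 0.86534/(1.225·8.83) = 0.08 m²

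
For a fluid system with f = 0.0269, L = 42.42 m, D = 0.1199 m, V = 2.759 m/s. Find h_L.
Formula: h_L = f \frac{L}{D} \frac{V^2}{2g}
h_L = 0.0269·(42.42/0.1199)·2.759²/(2·9.81) = 3.692 m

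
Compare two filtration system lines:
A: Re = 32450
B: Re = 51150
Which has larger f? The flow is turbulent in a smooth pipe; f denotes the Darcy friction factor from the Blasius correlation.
f(A) = 0.02354, f(B) = 0.02101. Answer: A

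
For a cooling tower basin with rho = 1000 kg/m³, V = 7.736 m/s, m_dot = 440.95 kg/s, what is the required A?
Formula: \dot{m} = \rho A V
Substituting knowns: 440.95 = 1000·A·7.736
Solving for A: A = 440.95/(1000·7.736) = 0.057 m²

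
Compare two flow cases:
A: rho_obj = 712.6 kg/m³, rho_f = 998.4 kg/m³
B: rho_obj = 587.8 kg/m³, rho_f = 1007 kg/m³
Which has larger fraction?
fraction(A) = 0.7137, fraction(B) = 0.5837. Answer: A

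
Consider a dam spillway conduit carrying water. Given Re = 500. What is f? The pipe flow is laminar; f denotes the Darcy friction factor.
Formula: f = \frac{64}{Re}
f = 64/500 = 0.128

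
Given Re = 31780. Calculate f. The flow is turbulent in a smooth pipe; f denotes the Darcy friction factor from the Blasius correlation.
Formula: f = \frac{0.316}{Re^{0.25}}
f = 0.316/31780^0.25 = 0.02367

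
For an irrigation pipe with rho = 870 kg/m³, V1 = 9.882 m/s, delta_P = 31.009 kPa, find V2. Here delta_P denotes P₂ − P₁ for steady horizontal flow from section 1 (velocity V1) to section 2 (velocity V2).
Formula: \Delta P = \frac{1}{2} \rho (V_1^2 - V_2^2)
Substituting knowns: 31.009 = 0.5·870·(9.882² − V2²)/1000
Solving for V2: V2 = √(9.882² − 2·(31.009·1000)/870) = 5.135 m/s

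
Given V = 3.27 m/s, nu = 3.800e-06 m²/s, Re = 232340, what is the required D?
Formula: Re = \frac{V D}{\nu}
Substituting knowns: 232340 = 3.27·D/3.800e-06
Solving for D: D = 232340·3.800e-06/3.27 = 0.27 m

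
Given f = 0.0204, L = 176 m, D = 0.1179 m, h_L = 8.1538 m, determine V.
Formula: h_L = f \frac{L}{D} \frac{V^2}{2g}
Substituting knowns: 8.1538 = 0.0204·(176/0.1179)·V²/(2·9.81)
Solving for V: V = √(8.1538·2·9.81/(0.0204·(176/0.1179))) = 2.292 m/s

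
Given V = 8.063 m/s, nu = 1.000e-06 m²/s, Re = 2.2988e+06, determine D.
Formula: Re = \frac{V D}{\nu}
Substituting knowns: 2.2988e+06 = 8.063·D/1.000e-06
Solving for D: D = 2.2988e+06·1.000e-06/8.063 = 0.2851 m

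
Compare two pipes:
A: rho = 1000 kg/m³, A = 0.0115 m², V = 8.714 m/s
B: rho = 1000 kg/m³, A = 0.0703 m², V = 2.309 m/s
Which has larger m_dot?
m_dot(A) = 100.2 kg/s, m_dot(B) = 162.3 kg/s. Answer: B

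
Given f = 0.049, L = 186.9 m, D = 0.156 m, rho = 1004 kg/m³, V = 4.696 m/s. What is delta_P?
Formula: \Delta P = f \frac{L}{D} \frac{\rho V^2}{2}
delta_P = 0.049·(186.9/0.156)·0.5·1004·4.696²/1000 = 649.9 kPa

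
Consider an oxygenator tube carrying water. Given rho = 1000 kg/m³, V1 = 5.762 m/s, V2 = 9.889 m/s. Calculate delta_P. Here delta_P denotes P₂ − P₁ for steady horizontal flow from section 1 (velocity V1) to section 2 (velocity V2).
Formula: \Delta P = \frac{1}{2} \rho (V_1^2 - V_2^2)
delta_P = 0.5·1000·(5.762² − 9.889²)/1000 = -32.3 kPa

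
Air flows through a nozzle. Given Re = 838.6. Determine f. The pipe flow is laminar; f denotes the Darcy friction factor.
Formula: f = \frac{64}{Re}
f = 64/838.6 = 0.07632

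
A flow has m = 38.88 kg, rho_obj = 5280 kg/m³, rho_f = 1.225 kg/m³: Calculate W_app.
Formula: W_{app} = mg\left(1 - \frac{\rho_f}{\rho_{obj}}\right)
W_app = 38.88·9.81·(1 − 1.225/5280) = 381.3 N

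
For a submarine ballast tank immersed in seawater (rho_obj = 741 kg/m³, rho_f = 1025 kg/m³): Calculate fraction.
Formula: f_{sub} = \frac{\rho_{obj}}{\rho_f}
fraction = 741/1025 = 0.7229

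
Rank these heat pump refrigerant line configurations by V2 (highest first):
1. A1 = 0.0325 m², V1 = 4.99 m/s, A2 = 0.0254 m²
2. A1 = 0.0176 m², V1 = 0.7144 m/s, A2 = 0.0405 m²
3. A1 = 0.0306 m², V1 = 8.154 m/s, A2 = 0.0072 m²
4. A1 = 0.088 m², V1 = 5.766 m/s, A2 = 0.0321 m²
Case 1: V2 = 6.385 m/s
Case 2: V2 = 0.3105 m/s
Case 3: V2 = 34.65 m/s
Case 4: V2 = 15.81 m/s
Ranking (highest first): 3, 4, 1, 2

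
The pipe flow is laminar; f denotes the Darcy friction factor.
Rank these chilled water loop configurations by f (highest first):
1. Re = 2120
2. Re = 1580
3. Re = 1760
Case 1: f = 0.03019
Case 2: f = 0.04051
Case 3: f = 0.03636
Ranking (highest first): 2, 3, 1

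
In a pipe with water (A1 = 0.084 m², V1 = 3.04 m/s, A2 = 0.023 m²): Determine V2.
Formula: V_2 = \frac{A_1 V_1}{A_2}
V2 = 0.084·3.04/0.023 = 11.1 m/s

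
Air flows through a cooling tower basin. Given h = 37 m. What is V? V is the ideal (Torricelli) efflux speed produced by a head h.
Formula: V = \sqrt{2 g h}
V = √(2·9.81·37) = 26.94 m/s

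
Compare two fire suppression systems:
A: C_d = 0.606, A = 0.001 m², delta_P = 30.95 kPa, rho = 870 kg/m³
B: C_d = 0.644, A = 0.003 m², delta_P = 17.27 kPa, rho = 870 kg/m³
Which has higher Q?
Q(A) = 5.112 L/s, Q(B) = 12.17 L/s. Answer: B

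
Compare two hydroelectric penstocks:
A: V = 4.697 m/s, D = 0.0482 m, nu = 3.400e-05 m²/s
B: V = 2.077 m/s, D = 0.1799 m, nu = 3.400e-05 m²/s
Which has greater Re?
Re(A) = 6659, Re(B) = 10990. Answer: B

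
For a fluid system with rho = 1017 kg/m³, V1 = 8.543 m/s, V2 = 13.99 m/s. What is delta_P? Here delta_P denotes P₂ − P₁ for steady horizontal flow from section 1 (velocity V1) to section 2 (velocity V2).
Formula: \Delta P = \frac{1}{2} \rho (V_1^2 - V_2^2)
delta_P = 0.5·1017·(8.543² − 13.99²)/1000 = -62.41 kPa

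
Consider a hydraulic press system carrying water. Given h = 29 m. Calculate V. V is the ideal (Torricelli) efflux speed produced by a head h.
Formula: V = \sqrt{2 g h}
V = √(2·9.81·29) = 23.85 m/s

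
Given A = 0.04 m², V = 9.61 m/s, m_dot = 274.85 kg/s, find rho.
Formula: \dot{m} = \rho A V
Substituting knowns: 274.85 = rho·0.04·9.61
Solving for rho: rho = 274.85/(0.04·9.61) = 715 kg/m³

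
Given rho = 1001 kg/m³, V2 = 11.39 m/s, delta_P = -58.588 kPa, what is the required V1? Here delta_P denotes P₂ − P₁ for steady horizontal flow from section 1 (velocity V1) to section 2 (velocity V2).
Formula: \Delta P = \frac{1}{2} \rho (V_1^2 - V_2^2)
Substituting knowns: -58.588 = 0.5·1001·(V1² − 11.39²)/1000
Solving for V1: V1 = √(11.39² + 2·(-58.588·1000)/1001) = 3.56 m/s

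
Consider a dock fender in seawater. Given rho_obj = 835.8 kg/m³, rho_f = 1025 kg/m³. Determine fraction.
Formula: f_{sub} = \frac{\rho_{obj}}{\rho_f}
fraction = 835.8/1025 = 0.8154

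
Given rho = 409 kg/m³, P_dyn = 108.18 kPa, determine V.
Formula: P_{dyn} = \frac{1}{2} \rho V^2
Substituting knowns: 108.18 = 0.5·409·V²/1000
Solving for V: V = √(2·(108.18·1000)/409) = 23 m/s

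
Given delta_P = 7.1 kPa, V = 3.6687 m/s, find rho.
Formula: V = \sqrt{\frac{2 \Delta P}{\rho}}
Substituting knowns: 3.6687 = √(2·(7.1·1000)/rho)
Solving for rho: rho = 2·(7.1·1000)/3.6687² = 1055 kg/m³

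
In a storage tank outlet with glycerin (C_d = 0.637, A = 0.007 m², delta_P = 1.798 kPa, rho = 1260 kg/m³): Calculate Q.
Formula: Q = C_d A \sqrt{\frac{2 \Delta P}{\rho}}
Q = 0.637·0.007·√(2·(1.798·1000)/1260)·1000 = 7.533 L/s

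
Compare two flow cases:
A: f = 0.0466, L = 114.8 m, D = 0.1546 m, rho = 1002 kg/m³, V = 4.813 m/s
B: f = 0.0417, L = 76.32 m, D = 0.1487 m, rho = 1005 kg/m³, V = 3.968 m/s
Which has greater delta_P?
delta_P(A) = 401.6 kPa, delta_P(B) = 169.3 kPa. Answer: A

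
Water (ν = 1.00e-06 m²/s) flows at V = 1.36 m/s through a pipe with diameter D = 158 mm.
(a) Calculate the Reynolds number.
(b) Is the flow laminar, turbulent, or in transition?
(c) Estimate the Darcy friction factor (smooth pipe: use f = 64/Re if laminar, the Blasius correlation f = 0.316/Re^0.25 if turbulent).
(a) Re = V·D/ν = 1.36·0.158/1.00e-06 = 214880
(b) Flow regime: turbulent (Re > 4000)
(c) Friction factor: f = 0.316/Re^0.25 = 0.316/214880^0.25 = 0.01468 (Blasius is strictly valid for Re ≲ 1e5; used here as the smooth-pipe estimate the problem specifies)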